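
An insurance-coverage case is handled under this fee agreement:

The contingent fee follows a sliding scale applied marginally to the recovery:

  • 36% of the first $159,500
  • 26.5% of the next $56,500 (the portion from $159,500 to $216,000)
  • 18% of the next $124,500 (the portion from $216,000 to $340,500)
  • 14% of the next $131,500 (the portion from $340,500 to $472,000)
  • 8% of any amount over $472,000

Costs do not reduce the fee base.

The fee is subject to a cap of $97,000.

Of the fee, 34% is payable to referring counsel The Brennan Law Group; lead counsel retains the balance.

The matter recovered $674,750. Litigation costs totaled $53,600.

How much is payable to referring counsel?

$32,980.00

Fee base is the gross recovery, $674,750; costs are reimbursed separately.
First $159,500 at 36% = $57,420.00
Next $56,500 at 26.5% = $14,972.50
Next $124,500 at 18% = $22,410.00
Next $131,500 at 14% = $18,410.00
Remaining $202,750 at 8% = $16,220.00
Fee: $57,420.00 + $14,972.50 + $22,410.00 + $18,410.00 + $16,220.00 = $129,432.50
$129,432.50 exceeds the $97,000 cap, so the fee is capped at $97,000.00.
Referral share: 34% of $97,000.00 = $32,980.00; lead counsel retains $97,000.00 − $32,980.00 = $64,020.00.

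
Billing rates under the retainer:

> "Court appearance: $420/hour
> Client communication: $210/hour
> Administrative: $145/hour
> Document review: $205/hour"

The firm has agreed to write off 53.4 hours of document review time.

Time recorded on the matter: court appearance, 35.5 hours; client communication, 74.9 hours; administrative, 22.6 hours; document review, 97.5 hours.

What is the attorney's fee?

Court appearance: 35.5 × $420 = $14,910.00
Client communication: 74.9 × $210 = $15,729.00
Administrative: 22.6 × $145 = $3,277.00
Document review: 97.5 × $205 = $19,987.50
Subtotal: $53,903.50
Write-off: 53.4 × $205 = $10,947.00
Total: $53,903.50 − $10,947.00 = $42,956.50

$42,956.50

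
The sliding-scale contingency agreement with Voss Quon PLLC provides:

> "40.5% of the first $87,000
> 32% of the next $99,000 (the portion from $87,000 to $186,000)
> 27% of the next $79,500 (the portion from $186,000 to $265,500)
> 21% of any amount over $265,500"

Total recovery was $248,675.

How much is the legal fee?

First $87,000 at 40.5% = $35,235.00
Next $99,000 at 32% = $31,680.00
Remaining $62,675 at 27% = $16,922.25
Fee: $35,235.00 + $31,680.00 + $16,922.25 = $83,837.25

$83,837.25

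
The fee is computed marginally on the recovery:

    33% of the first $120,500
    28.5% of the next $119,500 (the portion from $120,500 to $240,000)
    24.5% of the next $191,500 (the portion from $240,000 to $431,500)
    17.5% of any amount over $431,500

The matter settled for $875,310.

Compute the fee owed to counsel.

$198,406.75

First $120,500 at 33% = $39,765.00
Next $119,500 at 28.5% = $34,057.50
Next $191,500 at 24.5% = $46,917.50
Remaining $443,810 at 17.5% = $77,666.75
Fee: $39,765.00 + $34,057.50 + $46,917.50 + $77,666.75 = $198,406.75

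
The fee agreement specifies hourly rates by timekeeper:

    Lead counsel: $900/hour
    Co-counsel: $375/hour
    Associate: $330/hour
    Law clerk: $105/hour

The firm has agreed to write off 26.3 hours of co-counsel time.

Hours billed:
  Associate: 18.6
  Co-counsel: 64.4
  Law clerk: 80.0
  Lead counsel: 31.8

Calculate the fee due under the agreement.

Lead counsel: 31.8 × $900 = $28,620.00
Co-counsel: 64.4 × $375 = $24,150.00
Associate: 18.6 × $330 = $6,138.00
Law clerk: 80.0 × $105 = $8,400.00
Subtotal: $67,308.00
Write-off: 26.3 × $375 = $9,862.50
Total: $67,308.00 − $9,862.50 = $57,445.50

$57,445.50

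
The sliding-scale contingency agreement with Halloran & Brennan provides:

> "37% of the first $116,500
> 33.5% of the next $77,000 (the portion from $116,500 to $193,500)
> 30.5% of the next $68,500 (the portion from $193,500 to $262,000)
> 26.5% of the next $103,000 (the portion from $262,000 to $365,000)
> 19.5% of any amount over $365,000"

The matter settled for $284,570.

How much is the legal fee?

$95,773.55

First $116,500 at 37% = $43,105.00
Next $77,000 at 33.5% = $25,795.00
Next $68,500 at 30.5% = $20,892.50
Remaining $22,570 at 26.5% = $5,981.05
Fee: $43,105.00 + $25,795.00 + $20,892.50 + $5,981.05 = $95,773.55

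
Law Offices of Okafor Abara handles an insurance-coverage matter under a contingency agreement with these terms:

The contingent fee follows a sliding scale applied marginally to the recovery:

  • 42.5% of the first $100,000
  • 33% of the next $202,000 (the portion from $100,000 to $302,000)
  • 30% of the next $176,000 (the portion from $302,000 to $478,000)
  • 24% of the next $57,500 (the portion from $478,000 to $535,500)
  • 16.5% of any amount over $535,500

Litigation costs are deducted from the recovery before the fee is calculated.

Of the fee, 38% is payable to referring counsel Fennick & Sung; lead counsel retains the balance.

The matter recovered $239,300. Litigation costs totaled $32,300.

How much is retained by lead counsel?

$48,242.20

Fee base (net of costs): $239,300 − $32,300 = $207,000
First $100,000 at 42.5% = $42,500.00
Remaining $107,000 at 33% = $35,310.00
Fee: $42,500.00 + $35,310.00 = $77,810.00
Referral share: 38% of $77,810.00 = $29,567.80; lead counsel retains $77,810.00 − $29,567.80 = $48,242.20.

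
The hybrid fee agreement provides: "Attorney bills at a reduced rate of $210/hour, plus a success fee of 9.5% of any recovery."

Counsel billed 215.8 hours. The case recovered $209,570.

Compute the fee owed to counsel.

Hourly: 215.8 × $210 = $45,318.00
Success fee: 9.5% of $209,570 = $19,909.15
Total: $45,318.00 + $19,909.15 = $65,227.15

$65,227.15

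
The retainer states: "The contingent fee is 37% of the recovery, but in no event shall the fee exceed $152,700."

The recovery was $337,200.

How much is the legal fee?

$124,764.00

37% of $337,200 = $124,764.00
That is under the $152,700 cap.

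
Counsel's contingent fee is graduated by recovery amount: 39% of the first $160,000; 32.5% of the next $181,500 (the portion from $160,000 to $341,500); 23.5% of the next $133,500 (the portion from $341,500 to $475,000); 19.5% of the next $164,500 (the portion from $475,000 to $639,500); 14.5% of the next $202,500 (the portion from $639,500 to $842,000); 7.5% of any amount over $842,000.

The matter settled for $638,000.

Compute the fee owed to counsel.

First $160,000 at 39% = $62,400.00
Next $181,500 at 32.5% = $58,987.50
Next $133,500 at 23.5% = $31,372.50
Remaining $163,000 at 19.5% = $31,785.00
Fee: $62,400.00 + $58,987.50 + $31,372.50 + $31,785.00 = $184,545.00

$184,545.00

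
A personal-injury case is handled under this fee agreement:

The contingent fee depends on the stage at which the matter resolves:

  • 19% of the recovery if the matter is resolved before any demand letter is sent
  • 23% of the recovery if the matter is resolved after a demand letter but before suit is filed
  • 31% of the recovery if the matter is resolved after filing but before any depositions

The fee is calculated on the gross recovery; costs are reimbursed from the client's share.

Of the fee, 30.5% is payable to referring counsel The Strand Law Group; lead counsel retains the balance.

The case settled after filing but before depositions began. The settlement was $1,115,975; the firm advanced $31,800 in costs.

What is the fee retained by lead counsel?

Fee base is the gross recovery, $1,115,975; costs are reimbursed separately.
The matter settled after filing but before depositions began, so the 31% rate applies.
$1,115,975 × 31% = $345,952.25
Referral share: 30.5% of $345,952.25 = $105,515.44; lead counsel retains $345,952.25 − $105,515.44 = $240,436.81.

$240,436.81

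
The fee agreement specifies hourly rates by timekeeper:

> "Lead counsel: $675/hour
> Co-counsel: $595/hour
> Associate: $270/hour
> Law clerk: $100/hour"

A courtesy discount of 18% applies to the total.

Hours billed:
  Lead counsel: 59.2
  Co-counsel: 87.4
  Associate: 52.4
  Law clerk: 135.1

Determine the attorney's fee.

$98,089.22

Lead counsel: 59.2 × $675 = $39,960.00
Co-counsel: 87.4 × $595 = $52,003.00
Associate: 52.4 × $270 = $14,148.00
Law clerk: 135.1 × $100 = $13,510.00
Subtotal: $119,621.00
Less 18% discount: −$21,531.78
Total: $119,621.00 − $21,531.78 = $98,089.22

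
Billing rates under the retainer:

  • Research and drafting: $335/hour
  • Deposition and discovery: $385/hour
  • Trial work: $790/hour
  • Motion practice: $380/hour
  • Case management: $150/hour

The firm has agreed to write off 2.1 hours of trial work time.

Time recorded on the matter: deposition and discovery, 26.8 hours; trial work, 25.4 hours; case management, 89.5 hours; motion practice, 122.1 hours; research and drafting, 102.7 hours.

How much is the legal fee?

$122,952.50

Research and drafting: 102.7 × $335 = $34,404.50
Deposition and discovery: 26.8 × $385 = $10,318.00
Trial work: 25.4 × $790 = $20,066.00
Motion practice: 122.1 × $380 = $46,398.00
Case management: 89.5 × $150 = $13,425.00
Subtotal: $124,611.50
Write-off: 2.1 × $790 = $1,659.00
Total: $124,611.50 − $1,659.00 = $122,952.50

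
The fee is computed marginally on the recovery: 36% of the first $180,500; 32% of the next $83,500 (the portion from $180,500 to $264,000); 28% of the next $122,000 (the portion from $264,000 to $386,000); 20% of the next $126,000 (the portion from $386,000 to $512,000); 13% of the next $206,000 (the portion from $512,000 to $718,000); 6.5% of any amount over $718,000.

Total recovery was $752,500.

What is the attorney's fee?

$180,082.50

First $180,500 at 36% = $64,980.00
Next $83,500 at 32% = $26,720.00
Next $122,000 at 28% = $34,160.00
Next $126,000 at 20% = $25,200.00
Next $206,000 at 13% = $26,780.00
Remaining $34,500 at 6.5% = $2,242.50
Fee: $64,980.00 + $26,720.00 + $34,160.00 + $25,200.00 + $26,780.00 + $2,242.50 = $180,082.50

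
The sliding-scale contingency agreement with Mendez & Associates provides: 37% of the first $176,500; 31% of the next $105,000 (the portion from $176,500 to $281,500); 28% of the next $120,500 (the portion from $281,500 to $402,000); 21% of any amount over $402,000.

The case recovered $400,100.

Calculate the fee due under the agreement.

First $176,500 at 37% = $65,305.00
Next $105,000 at 31% = $32,550.00
Remaining $118,600 at 28% = $33,208.00
Fee: $65,305.00 + $32,550.00 + $33,208.00 = $131,063.00

$131,063.00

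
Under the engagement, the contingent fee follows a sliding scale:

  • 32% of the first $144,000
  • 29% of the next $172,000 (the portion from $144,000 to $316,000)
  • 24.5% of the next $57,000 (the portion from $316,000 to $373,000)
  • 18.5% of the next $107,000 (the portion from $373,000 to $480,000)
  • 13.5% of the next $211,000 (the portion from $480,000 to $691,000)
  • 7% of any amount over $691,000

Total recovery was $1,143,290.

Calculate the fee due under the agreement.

First $144,000 at 32% = $46,080.00
Next $172,000 at 29% = $49,880.00
Next $57,000 at 24.5% = $13,965.00
Next $107,000 at 18.5% = $19,795.00
Next $211,000 at 13.5% = $28,485.00
Remaining $452,290 at 7% = $31,660.30
Fee: $46,080.00 + $49,880.00 + $13,965.00 + $19,795.00 + $28,485.00 + $31,660.30 = $189,865.30

$189,865.30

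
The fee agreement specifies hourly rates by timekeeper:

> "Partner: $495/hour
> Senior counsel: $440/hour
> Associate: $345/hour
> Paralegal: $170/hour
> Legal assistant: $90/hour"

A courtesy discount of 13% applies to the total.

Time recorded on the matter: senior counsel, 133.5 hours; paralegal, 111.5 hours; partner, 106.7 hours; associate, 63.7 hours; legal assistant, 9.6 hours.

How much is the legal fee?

$133,416.24

Partner: 106.7 × $495 = $52,816.50
Senior counsel: 133.5 × $440 = $58,740.00
Associate: 63.7 × $345 = $21,976.50
Paralegal: 111.5 × $170 = $18,955.00
Legal assistant: 9.6 × $90 = $864.00
Subtotal: $153,352.00
Less 13% discount: −$19,935.76
Total: $153,352.00 − $19,935.76 = $133,416.24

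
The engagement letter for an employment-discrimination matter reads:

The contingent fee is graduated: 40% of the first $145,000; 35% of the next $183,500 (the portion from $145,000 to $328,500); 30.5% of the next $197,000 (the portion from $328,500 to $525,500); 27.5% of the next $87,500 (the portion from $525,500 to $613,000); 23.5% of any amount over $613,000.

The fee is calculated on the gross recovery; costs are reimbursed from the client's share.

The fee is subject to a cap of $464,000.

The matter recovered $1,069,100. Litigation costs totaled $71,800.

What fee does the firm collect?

$313,556.00

Fee base is the gross recovery, $1,069,100; costs are reimbursed separately.
First $145,000 at 40% = $58,000.00
Next $183,500 at 35% = $64,225.00
Next $197,000 at 30.5% = $60,085.00
Next $87,500 at 27.5% = $24,062.50
Remaining $456,100 at 23.5% = $107,183.50
Fee: $58,000.00 + $64,225.00 + $60,085.00 + $24,062.50 + $107,183.50 = $313,556.00
$313,556.00 is under the $464,000 cap.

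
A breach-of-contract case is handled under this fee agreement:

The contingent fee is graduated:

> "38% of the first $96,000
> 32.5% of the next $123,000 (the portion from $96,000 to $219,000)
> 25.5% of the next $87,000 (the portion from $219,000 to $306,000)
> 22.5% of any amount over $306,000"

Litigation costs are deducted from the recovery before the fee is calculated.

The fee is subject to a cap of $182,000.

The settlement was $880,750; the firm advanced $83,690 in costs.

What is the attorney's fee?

$182,000.00

Fee base (net of costs): $880,750 − $83,690 = $797,060
First $96,000 at 38% = $36,480.00
Next $123,000 at 32.5% = $39,975.00
Next $87,000 at 25.5% = $22,185.00
Remaining $491,060 at 22.5% = $110,488.50
Fee: $36,480.00 + $39,975.00 + $22,185.00 + $110,488.50 = $209,128.50
$209,128.50 exceeds the $182,000 cap, so the fee is capped at $182,000.00.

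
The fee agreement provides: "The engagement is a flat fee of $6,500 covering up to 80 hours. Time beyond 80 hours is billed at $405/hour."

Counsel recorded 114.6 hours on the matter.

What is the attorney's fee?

Flat fee: $6,500.00
Excess hours: 114.6 − 80 = 34.6
Overrun: 34.6 × $405 = $14,013.00
Total: $6,500.00 + $14,013.00 = $20,513.00

$20,513.00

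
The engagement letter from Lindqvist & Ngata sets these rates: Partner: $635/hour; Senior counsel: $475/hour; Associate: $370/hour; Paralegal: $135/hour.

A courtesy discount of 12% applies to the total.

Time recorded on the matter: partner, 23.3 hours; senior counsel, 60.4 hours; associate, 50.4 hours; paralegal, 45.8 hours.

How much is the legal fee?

Partner: 23.3 × $635 = $14,795.50
Senior counsel: 60.4 × $475 = $28,690.00
Associate: 50.4 × $370 = $18,648.00
Paralegal: 45.8 × $135 = $6,183.00
Subtotal: $68,316.50
Less 12% discount: −$8,197.98
Total: $68,316.50 − $8,197.98 = $60,118.52

$60,118.52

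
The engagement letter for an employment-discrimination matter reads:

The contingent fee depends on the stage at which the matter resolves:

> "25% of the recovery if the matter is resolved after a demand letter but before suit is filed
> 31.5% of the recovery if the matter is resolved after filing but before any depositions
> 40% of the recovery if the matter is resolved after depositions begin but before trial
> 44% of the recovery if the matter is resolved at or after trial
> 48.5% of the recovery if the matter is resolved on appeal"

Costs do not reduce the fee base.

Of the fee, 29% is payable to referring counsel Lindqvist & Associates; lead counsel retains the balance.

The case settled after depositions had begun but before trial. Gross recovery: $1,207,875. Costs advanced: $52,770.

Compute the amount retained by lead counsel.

Fee base is the gross recovery, $1,207,875; costs are reimbursed separately.
The matter settled after depositions had begun but before trial, so the 40% rate applies.
$1,207,875 × 40% = $483,150.00
Referral share: 29% of $483,150.00 = $140,113.50; lead counsel retains $483,150.00 − $140,113.50 = $343,036.50.

$343,036.50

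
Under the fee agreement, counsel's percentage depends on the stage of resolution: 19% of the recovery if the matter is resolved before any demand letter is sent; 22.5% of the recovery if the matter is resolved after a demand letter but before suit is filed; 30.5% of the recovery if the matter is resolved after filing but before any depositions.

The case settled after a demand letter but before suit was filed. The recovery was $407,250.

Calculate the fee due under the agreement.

$91,631.25

The matter settled after a demand letter but before suit was filed, so the 22.5% rate applies.
$407,250 × 22.5% = $91,631.25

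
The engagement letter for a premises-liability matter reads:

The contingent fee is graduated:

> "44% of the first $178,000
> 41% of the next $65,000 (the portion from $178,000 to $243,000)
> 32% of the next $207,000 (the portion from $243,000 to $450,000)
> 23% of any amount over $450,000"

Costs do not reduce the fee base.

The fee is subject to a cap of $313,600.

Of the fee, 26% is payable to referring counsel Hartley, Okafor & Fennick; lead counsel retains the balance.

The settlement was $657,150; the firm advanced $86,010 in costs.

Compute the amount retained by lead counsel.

$161,952.33

Fee base is the gross recovery, $657,150; costs are reimbursed separately.
First $178,000 at 44% = $78,320.00
Next $65,000 at 41% = $26,650.00
Next $207,000 at 32% = $66,240.00
Remaining $207,150 at 23% = $47,644.50
Fee: $78,320.00 + $26,650.00 + $66,240.00 + $47,644.50 = $218,854.50
$218,854.50 is under the $313,600 cap.
Referral share: 26% of $218,854.50 = $56,902.17; lead counsel retains $218,854.50 − $56,902.17 = $161,952.33.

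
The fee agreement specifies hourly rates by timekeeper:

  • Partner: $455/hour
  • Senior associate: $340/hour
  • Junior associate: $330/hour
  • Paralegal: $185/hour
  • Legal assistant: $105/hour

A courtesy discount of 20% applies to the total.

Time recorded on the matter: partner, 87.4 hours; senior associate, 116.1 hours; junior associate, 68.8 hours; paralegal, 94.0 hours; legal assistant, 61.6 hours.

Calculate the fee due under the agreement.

Partner: 87.4 × $455 = $39,767.00
Senior associate: 116.1 × $340 = $39,474.00
Junior associate: 68.8 × $330 = $22,704.00
Paralegal: 94.0 × $185 = $17,390.00
Legal assistant: 61.6 × $105 = $6,468.00
Subtotal: $125,803.00
Less 20% discount: −$25,160.60
Total: $125,803.00 − $25,160.60 = $100,642.40

$100,642.40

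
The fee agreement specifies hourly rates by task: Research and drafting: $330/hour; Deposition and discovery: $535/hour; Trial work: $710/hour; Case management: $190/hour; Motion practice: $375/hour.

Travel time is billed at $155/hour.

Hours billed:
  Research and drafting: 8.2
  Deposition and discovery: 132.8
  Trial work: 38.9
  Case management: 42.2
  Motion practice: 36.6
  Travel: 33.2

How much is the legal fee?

Research and drafting: 8.2 × $330 = $2,706.00
Deposition and discovery: 132.8 × $535 = $71,048.00
Trial work: 38.9 × $710 = $27,619.00
Case management: 42.2 × $190 = $8,018.00
Motion practice: 36.6 × $375 = $13,725.00
Subtotal: $2,706.00 + $71,048.00 + $27,619.00 + $8,018.00 + $13,725.00 = $123,116.00
Travel: 33.2 × $155 = $5,146.00
Total: $123,116.00 + $5,146.00 = $128,262.00

$128,262.00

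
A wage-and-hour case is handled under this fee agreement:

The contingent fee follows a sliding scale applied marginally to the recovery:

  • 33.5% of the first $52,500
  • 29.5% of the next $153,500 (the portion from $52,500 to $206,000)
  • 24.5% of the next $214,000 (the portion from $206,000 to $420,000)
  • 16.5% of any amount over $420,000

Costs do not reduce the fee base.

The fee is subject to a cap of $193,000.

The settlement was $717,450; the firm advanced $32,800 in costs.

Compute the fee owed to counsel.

Fee base is the gross recovery, $717,450; costs are reimbursed separately.
First $52,500 at 33.5% = $17,587.50
Next $153,500 at 29.5% = $45,282.50
Next $214,000 at 24.5% = $52,430.00
Remaining $297,450 at 16.5% = $49,079.25
Fee: $17,587.50 + $45,282.50 + $52,430.00 + $49,079.25 = $164,379.25
$164,379.25 is under the $193,000 cap.

$164,379.25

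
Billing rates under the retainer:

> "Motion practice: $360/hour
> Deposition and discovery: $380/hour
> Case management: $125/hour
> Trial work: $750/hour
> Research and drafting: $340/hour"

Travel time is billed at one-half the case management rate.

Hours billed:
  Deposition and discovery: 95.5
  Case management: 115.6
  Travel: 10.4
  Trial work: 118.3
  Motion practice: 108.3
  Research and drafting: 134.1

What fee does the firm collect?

$224,697.00

Motion practice: 108.3 × $360 = $38,988.00
Deposition and discovery: 95.5 × $380 = $36,290.00
Case management: 115.6 × $125 = $14,450.00
Trial work: 118.3 × $750 = $88,725.00
Research and drafting: 134.1 × $340 = $45,594.00
Subtotal: $38,988.00 + $36,290.00 + $14,450.00 + $88,725.00 + $45,594.00 = $224,047.00
Travel: 10.4 × ($125 ÷ 2) = 10.4 × $62.50 = $650.00
Total: $224,047.00 + $650.00 = $224,697.00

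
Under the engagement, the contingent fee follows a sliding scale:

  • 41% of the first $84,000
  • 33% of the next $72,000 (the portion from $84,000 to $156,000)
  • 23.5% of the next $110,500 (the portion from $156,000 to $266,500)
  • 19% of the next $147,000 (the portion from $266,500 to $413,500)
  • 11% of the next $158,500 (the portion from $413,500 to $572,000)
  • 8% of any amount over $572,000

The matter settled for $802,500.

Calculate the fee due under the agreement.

First $84,000 at 41% = $34,440.00
Next $72,000 at 33% = $23,760.00
Next $110,500 at 23.5% = $25,967.50
Next $147,000 at 19% = $27,930.00
Next $158,500 at 11% = $17,435.00
Remaining $230,500 at 8% = $18,440.00
Fee: $34,440.00 + $23,760.00 + $25,967.50 + $27,930.00 + $17,435.00 + $18,440.00 = $147,972.50

$147,972.50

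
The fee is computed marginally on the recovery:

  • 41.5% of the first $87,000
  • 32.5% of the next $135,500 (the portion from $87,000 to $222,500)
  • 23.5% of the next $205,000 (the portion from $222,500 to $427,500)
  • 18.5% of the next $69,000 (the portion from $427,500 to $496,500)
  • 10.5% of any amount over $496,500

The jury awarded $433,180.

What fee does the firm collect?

$129,368.30

First $87,000 at 41.5% = $36,105.00
Next $135,500 at 32.5% = $44,037.50
Next $205,000 at 23.5% = $48,175.00
Remaining $5,680 at 18.5% = $1,050.80
Fee: $36,105.00 + $44,037.50 + $48,175.00 + $1,050.80 = $129,368.30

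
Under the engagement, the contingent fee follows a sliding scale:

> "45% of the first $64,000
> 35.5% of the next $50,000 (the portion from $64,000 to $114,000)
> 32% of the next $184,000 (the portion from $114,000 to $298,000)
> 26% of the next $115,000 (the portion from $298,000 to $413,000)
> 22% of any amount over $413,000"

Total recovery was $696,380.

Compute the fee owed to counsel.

First $64,000 at 45% = $28,800.00
Next $50,000 at 35.5% = $17,750.00
Next $184,000 at 32% = $58,880.00
Next $115,000 at 26% = $29,900.00
Remaining $283,380 at 22% = $62,343.60
Fee: $28,800.00 + $17,750.00 + $58,880.00 + $29,900.00 + $62,343.60 = $197,673.60

$197,673.60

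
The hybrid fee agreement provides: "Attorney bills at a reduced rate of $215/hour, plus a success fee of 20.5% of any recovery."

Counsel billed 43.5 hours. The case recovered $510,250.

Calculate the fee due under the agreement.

Hourly: 43.5 × $215 = $9,352.50
Success fee: 20.5% of $510,250 = $104,601.25
Total: $9,352.50 + $104,601.25 = $113,953.75

$113,953.75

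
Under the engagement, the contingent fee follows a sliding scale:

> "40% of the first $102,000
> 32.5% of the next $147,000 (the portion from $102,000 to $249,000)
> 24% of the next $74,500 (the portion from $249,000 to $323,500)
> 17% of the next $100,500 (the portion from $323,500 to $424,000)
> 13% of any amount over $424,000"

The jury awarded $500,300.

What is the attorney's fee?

$133,459.00

First $102,000 at 40% = $40,800.00
Next $147,000 at 32.5% = $47,775.00
Next $74,500 at 24% = $17,880.00
Next $100,500 at 17% = $17,085.00
Remaining $76,300 at 13% = $9,919.00
Fee: $40,800.00 + $47,775.00 + $17,880.00 + $17,085.00 + $9,919.00 = $133,459.00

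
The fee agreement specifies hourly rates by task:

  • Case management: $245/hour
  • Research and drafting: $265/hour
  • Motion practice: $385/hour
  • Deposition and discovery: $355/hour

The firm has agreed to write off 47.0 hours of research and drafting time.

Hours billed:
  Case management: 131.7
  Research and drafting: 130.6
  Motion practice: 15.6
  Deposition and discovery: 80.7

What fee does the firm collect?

$89,075.00

Case management: 131.7 × $245 = $32,266.50
Research and drafting: 130.6 × $265 = $34,609.00
Motion practice: 15.6 × $385 = $6,006.00
Deposition and discovery: 80.7 × $355 = $28,648.50
Subtotal: $101,530.00
Write-off: 47.0 × $265 = $12,455.00
Total: $101,530.00 − $12,455.00 = $89,075.00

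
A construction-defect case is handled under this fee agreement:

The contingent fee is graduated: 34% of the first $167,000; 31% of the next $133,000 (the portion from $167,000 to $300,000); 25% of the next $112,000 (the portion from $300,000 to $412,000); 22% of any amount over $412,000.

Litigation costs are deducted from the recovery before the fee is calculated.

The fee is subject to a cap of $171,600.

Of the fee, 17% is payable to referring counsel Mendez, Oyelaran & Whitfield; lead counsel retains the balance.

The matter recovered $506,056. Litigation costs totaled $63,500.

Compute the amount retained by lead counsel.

Fee base (net of costs): $506,056 − $63,500 = $442,556
First $167,000 at 34% = $56,780.00
Next $133,000 at 31% = $41,230.00
Next $112,000 at 25% = $28,000.00
Remaining $30,556 at 22% = $6,722.32
Fee: $56,780.00 + $41,230.00 + $28,000.00 + $6,722.32 = $132,732.32
$132,732.32 is under the $171,600 cap.
Referral share: 17% of $132,732.32 = $22,564.49; lead counsel retains $132,732.32 − $22,564.49 = $110,167.83.

$110,167.83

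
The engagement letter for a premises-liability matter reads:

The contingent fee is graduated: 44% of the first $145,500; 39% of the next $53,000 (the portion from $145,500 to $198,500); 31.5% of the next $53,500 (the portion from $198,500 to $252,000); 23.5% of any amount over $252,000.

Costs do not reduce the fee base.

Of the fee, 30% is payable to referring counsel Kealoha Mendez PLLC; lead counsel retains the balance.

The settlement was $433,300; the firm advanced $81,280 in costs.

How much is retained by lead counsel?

Fee base is the gross recovery, $433,300; costs are reimbursed separately.
First $145,500 at 44% = $64,020.00
Next $53,000 at 39% = $20,670.00
Next $53,500 at 31.5% = $16,852.50
Remaining $181,300 at 23.5% = $42,605.50
Fee: $64,020.00 + $20,670.00 + $16,852.50 + $42,605.50 = $144,148.00
Referral share: 30% of $144,148.00 = $43,244.40; lead counsel retains $144,148.00 − $43,244.40 = $100,903.60.

$100,903.60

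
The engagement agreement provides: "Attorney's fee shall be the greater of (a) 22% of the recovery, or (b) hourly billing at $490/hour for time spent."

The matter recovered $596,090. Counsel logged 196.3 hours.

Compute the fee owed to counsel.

(a) 22% of $596,090 = $131,139.80
(b) 196.3 × $490 = $96,187.00
The greater is (a): $131,139.80.

$131,139.80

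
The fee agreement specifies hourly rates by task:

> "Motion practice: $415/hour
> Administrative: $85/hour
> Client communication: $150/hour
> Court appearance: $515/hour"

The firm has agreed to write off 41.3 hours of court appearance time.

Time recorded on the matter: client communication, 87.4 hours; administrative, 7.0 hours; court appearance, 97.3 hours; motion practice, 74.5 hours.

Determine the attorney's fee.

Motion practice: 74.5 × $415 = $30,917.50
Administrative: 7.0 × $85 = $595.00
Client communication: 87.4 × $150 = $13,110.00
Court appearance: 97.3 × $515 = $50,109.50
Subtotal: $94,732.00
Write-off: 41.3 × $515 = $21,269.50
Total: $94,732.00 − $21,269.50 = $73,462.50

$73,462.50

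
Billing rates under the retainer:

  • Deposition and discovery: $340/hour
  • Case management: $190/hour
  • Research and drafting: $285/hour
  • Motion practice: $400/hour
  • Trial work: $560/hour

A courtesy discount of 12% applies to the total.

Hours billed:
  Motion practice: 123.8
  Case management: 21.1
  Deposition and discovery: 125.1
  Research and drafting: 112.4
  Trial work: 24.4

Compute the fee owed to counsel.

$124,749.68

Deposition and discovery: 125.1 × $340 = $42,534.00
Case management: 21.1 × $190 = $4,009.00
Research and drafting: 112.4 × $285 = $32,034.00
Motion practice: 123.8 × $400 = $49,520.00
Trial work: 24.4 × $560 = $13,664.00
Subtotal: $141,761.00
Less 12% discount: −$17,011.32
Total: $141,761.00 − $17,011.32 = $124,749.68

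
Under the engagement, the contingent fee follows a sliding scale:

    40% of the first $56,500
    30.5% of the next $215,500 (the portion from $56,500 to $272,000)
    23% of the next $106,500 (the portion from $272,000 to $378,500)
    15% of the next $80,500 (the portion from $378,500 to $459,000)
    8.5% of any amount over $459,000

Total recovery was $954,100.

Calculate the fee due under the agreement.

First $56,500 at 40% = $22,600.00
Next $215,500 at 30.5% = $65,727.50
Next $106,500 at 23% = $24,495.00
Next $80,500 at 15% = $12,075.00
Remaining $495,100 at 8.5% = $42,083.50
Fee: $22,600.00 + $65,727.50 + $24,495.00 + $12,075.00 + $42,083.50 = $166,981.00

$166,981.00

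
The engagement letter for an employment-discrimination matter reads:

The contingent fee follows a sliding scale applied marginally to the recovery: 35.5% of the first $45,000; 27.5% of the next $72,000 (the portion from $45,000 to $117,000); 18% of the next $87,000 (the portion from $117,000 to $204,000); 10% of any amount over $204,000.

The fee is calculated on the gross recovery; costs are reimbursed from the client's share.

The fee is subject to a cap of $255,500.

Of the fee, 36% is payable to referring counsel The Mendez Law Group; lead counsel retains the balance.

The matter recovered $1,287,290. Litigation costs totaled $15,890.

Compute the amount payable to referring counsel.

$57,515.04

Fee base is the gross recovery, $1,287,290; costs are reimbursed separately.
First $45,000 at 35.5% = $15,975.00
Next $72,000 at 27.5% = $19,800.00
Next $87,000 at 18% = $15,660.00
Remaining $1,083,290 at 10% = $108,329.00
Fee: $15,975.00 + $19,800.00 + $15,660.00 + $108,329.00 = $159,764.00
$159,764.00 is under the $255,500 cap.
Referral share: 36% of $159,764.00 = $57,515.04; lead counsel retains $159,764.00 − $57,515.04 = $102,248.96.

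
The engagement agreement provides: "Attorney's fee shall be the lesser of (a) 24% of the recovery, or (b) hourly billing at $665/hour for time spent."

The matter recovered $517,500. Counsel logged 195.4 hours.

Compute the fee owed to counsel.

$124,200.00

(a) 24% of $517,500 = $124,200.00
(b) 195.4 × $665 = $129,941.00
The lesser is (a): $124,200.00.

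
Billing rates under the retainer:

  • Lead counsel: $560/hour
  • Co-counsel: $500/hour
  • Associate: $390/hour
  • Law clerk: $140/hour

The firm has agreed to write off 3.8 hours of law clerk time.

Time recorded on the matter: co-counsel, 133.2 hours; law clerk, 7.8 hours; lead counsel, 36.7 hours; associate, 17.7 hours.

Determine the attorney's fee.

Lead counsel: 36.7 × $560 = $20,552.00
Co-counsel: 133.2 × $500 = $66,600.00
Associate: 17.7 × $390 = $6,903.00
Law clerk: 7.8 × $140 = $1,092.00
Subtotal: $95,147.00
Write-off: 3.8 × $140 = $532.00
Total: $95,147.00 − $532.00 = $94,615.00

$94,615.00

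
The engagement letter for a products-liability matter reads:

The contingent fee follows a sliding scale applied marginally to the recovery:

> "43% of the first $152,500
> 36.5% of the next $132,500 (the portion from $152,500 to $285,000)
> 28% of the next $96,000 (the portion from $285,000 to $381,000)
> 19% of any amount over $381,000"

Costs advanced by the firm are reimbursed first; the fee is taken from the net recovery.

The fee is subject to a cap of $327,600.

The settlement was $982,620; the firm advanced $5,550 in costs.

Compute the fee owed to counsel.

$254,070.80

Fee base (net of costs): $982,620 − $5,550 = $977,070
First $152,500 at 43% = $65,575.00
Next $132,500 at 36.5% = $48,362.50
Next $96,000 at 28% = $26,880.00
Remaining $596,070 at 19% = $113,253.30
Fee: $65,575.00 + $48,362.50 + $26,880.00 + $113,253.30 = $254,070.80
$254,070.80 is under the $327,600 cap.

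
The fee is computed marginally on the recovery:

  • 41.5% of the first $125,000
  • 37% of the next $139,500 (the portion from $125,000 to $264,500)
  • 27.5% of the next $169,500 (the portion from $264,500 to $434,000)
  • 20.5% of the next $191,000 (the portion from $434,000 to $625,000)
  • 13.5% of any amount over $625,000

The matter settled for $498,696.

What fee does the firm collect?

First $125,000 at 41.5% = $51,875.00
Next $139,500 at 37% = $51,615.00
Next $169,500 at 27.5% = $46,612.50
Remaining $64,696 at 20.5% = $13,262.68
Fee: $51,875.00 + $51,615.00 + $46,612.50 + $13,262.68 = $163,365.18

$163,365.18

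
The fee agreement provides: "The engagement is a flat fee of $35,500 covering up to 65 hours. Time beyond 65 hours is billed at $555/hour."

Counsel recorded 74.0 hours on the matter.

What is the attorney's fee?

Flat fee: $35,500.00
Excess hours: 74.0 − 65 = 9.0
Overrun: 9.0 × $555 = $4,995.00
Total: $35,500.00 + $4,995.00 = $40,495.00

$40,495.00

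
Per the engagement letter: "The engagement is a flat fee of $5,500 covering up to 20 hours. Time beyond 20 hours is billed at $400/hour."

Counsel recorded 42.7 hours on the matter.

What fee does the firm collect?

$14,580.00

Flat fee: $5,500.00
Excess hours: 42.7 − 20 = 22.7
Overrun: 22.7 × $400 = $9,080.00
Total: $5,500.00 + $9,080.00 = $14,580.00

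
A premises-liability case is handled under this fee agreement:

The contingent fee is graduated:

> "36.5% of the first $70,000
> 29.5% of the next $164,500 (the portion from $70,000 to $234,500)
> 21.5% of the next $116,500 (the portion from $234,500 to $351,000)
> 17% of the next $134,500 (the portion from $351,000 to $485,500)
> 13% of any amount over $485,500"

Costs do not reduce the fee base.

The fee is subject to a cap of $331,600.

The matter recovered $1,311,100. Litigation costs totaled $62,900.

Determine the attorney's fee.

$229,318.00

Fee base is the gross recovery, $1,311,100; costs are reimbursed separately.
First $70,000 at 36.5% = $25,550.00
Next $164,500 at 29.5% = $48,527.50
Next $116,500 at 21.5% = $25,047.50
Next $134,500 at 17% = $22,865.00
Remaining $825,600 at 13% = $107,328.00
Fee: $25,550.00 + $48,527.50 + $25,047.50 + $22,865.00 + $107,328.00 = $229,318.00
$229,318.00 is under the $331,600 cap.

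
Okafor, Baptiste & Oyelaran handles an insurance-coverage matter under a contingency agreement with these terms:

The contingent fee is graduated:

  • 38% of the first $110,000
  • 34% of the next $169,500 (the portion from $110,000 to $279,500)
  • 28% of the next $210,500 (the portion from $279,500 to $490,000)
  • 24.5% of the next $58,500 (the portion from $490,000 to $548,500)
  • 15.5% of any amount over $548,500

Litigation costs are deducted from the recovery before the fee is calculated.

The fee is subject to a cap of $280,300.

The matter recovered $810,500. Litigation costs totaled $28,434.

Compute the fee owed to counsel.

Fee base (net of costs): $810,500 − $28,434 = $782,066
First $110,000 at 38% = $41,800.00
Next $169,500 at 34% = $57,630.00
Next $210,500 at 28% = $58,940.00
Next $58,500 at 24.5% = $14,332.50
Remaining $233,566 at 15.5% = $36,202.73
Fee: $41,800.00 + $57,630.00 + $58,940.00 + $14,332.50 + $36,202.73 = $208,905.23
$208,905.23 is under the $280,300 cap.

$208,905.23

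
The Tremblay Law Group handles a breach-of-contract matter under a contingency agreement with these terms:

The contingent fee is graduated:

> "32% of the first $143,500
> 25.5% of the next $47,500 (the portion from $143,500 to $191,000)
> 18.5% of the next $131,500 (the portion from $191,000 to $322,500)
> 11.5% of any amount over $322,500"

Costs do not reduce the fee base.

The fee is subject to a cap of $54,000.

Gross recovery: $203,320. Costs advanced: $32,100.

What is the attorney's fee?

$54,000.00

Fee base is the gross recovery, $203,320; costs are reimbursed separately.
First $143,500 at 32% = $45,920.00
Next $47,500 at 25.5% = $12,112.50
Remaining $12,320 at 18.5% = $2,279.20
Fee: $45,920.00 + $12,112.50 + $2,279.20 = $60,311.70
$60,311.70 exceeds the $54,000 cap, so the fee is capped at $54,000.00.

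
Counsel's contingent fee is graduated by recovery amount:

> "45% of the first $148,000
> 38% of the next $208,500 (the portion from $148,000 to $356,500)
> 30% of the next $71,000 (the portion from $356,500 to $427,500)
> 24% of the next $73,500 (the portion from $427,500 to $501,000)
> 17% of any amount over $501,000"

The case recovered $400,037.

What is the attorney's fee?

$158,891.10

First $148,000 at 45% = $66,600.00
Next $208,500 at 38% = $79,230.00
Remaining $43,537 at 30% = $13,061.10
Fee: $66,600.00 + $79,230.00 + $13,061.10 = $158,891.10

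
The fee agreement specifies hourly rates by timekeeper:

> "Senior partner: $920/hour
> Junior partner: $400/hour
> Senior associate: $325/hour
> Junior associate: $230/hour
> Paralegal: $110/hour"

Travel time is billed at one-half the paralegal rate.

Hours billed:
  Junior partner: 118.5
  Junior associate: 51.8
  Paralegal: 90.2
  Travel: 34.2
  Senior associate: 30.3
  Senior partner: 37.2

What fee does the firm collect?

Senior partner: 37.2 × $920 = $34,224.00
Junior partner: 118.5 × $400 = $47,400.00
Senior associate: 30.3 × $325 = $9,847.50
Junior associate: 51.8 × $230 = $11,914.00
Paralegal: 90.2 × $110 = $9,922.00
Subtotal: $34,224.00 + $47,400.00 + $9,847.50 + $11,914.00 + $9,922.00 = $113,307.50
Travel: 34.2 × ($110 ÷ 2) = 34.2 × $55.00 = $1,881.00
Total: $113,307.50 + $1,881.00 = $115,188.50

$115,188.50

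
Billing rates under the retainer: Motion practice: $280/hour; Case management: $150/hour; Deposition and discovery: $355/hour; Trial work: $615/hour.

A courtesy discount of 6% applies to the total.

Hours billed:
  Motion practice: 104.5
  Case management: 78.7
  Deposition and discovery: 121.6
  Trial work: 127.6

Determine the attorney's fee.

$152,944.58

Motion practice: 104.5 × $280 = $29,260.00
Case management: 78.7 × $150 = $11,805.00
Deposition and discovery: 121.6 × $355 = $43,168.00
Trial work: 127.6 × $615 = $78,474.00
Subtotal: $162,707.00
Less 6% discount: −$9,762.42
Total: $162,707.00 − $9,762.42 = $152,944.58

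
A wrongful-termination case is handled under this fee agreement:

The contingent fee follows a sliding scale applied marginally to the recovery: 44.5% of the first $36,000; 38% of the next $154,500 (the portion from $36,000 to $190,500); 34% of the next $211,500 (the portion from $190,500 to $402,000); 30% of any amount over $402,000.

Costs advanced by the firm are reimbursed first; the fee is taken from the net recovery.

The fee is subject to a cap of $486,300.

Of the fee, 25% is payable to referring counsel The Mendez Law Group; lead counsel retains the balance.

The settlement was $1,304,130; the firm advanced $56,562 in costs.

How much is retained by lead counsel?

Fee base (net of costs): $1,304,130 − $56,562 = $1,247,568
First $36,000 at 44.5% = $16,020.00
Next $154,500 at 38% = $58,710.00
Next $211,500 at 34% = $71,910.00
Remaining $845,568 at 30% = $253,670.40
Fee: $16,020.00 + $58,710.00 + $71,910.00 + $253,670.40 = $400,310.40
$400,310.40 is under the $486,300 cap.
Referral share: 25% of $400,310.40 = $100,077.60; lead counsel retains $400,310.40 − $100,077.60 = $300,232.80.

$300,232.80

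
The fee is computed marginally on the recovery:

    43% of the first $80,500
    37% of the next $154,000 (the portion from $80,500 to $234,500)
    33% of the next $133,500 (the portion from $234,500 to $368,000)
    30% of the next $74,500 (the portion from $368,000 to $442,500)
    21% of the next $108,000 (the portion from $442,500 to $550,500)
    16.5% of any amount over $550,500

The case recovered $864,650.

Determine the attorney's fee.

$232,514.75

First $80,500 at 43% = $34,615.00
Next $154,000 at 37% = $56,980.00
Next $133,500 at 33% = $44,055.00
Next $74,500 at 30% = $22,350.00
Next $108,000 at 21% = $22,680.00
Remaining $314,150 at 16.5% = $51,834.75
Fee: $34,615.00 + $56,980.00 + $44,055.00 + $22,350.00 + $22,680.00 + $51,834.75 = $232,514.75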